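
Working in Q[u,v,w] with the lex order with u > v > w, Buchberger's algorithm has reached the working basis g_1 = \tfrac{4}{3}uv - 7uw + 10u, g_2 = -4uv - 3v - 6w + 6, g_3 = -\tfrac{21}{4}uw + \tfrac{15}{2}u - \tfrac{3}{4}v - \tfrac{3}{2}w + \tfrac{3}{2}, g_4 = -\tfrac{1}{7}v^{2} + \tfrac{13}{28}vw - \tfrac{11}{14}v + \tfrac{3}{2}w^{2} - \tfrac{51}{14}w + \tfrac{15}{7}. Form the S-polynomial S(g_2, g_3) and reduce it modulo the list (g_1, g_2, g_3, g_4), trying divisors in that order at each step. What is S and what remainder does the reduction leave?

lcm(LM(g_2), LM(g_3)) = uvw.
S = (lcm/LT(g_2))·g_2 − (lcm/LT(g_3))·g_3 = \tfrac{10}{7}uv - \tfrac{1}{7}v^{2} + \tfrac{13}{28}vw + \tfrac{2}{7}v + \tfrac{3}{2}w^{2} - \tfrac{3}{2}w.
Reduce S modulo (g_1, g_2, g_3, g_4) in that order:
  leading term uv: subtract (\tfrac{15}{14})·g_1 from \tfrac{10}{7}uv - \tfrac{1}{7}v^{2} + \tfrac{13}{28}vw + \tfrac{2}{7}v + \tfrac{3}{2}w^{2} - \tfrac{3}{2}w → \tfrac{15}{2}uw - \tfrac{75}{7}u - \tfrac{1}{7}v^{2} + \tfrac{13}{28}vw + \tfrac{2}{7}v + \tfrac{3}{2}w^{2} - \tfrac{3}{2}w
  leading term uw: subtract (-\tfrac{10}{7})·g_3 from \tfrac{15}{2}uw - \tfrac{75}{7}u - \tfrac{1}{7}v^{2} + \tfrac{13}{28}vw + \tfrac{2}{7}v + \tfrac{3}{2}w^{2} - \tfrac{3}{2}w → -\tfrac{1}{7}v^{2} + \tfrac{13}{28}vw - \tfrac{11}{14}v + \tfrac{3}{2}w^{2} - \tfrac{51}{14}w + \tfrac{15}{7}
  leading term v^{2}: subtract (1)·g_4 from -\tfrac{1}{7}v^{2} + \tfrac{13}{28}vw - \tfrac{11}{14}v + \tfrac{3}{2}w^{2} - \tfrac{51}{14}w + \tfrac{15}{7} → 0
The remainder is 0, so this S-polynomial contributes no new basis element.

S(g_2, g_3) = \tfrac{10}{7}uv - \tfrac{1}{7}v^{2} + \tfrac{13}{28}vw + \tfrac{2}{7}v + \tfrac{3}{2}w^{2} - \tfrac{3}{2}w; remainder on division = 0.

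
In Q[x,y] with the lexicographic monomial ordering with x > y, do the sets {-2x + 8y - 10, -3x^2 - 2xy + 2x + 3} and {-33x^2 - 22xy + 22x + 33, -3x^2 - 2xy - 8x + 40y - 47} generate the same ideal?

Yes, the ideals are equal.

Two ideals are equal iff their reduced Gröbner bases coincide (the reduced basis is unique for a fixed ordering).
Buchberger on the first generating set:
f_1 = -2x + 8y - 10, LT = x.
f_2 = -3x^2 - 2xy + 2x + 3, LT = x^2.

S(f_1,f_2): lcm = x^2. S = -14/3xy + 17/3x + 1.
  leading term xy: subtract (7/3y)·f_1 from -14/3xy + 17/3x + 1 → 17/3x - 56/3y^2 + 70/3y + 1
  leading term x: subtract (-17/6)·f_1 from 17/3x - 56/3y^2 + 70/3y + 1 → -56/3y^2 + 46y - 82/3
  leading term y^2: no divisor's leading term divides it; move -56/3y^2 to the remainder.
  leading term y: no divisor's leading term divides it; move 46y to the remainder.
  leading term 1: no divisor's leading term divides it; move -82/3 to the remainder.
  remainder -56/3y^2 + 46y - 82/3 ≠ 0; add g_3 = -56/3y^2 + 46y - 82/3 to the basis.

The other S-polynomials (S(f_1,g_3), S(f_2,g_3)) all reduce to 0 modulo the current basis, so we have a Gröbner basis.
Inter-reduce: drop elements whose leading term is divisible by another's, tail-reduce, and make monic.
Reduced Gröbner basis: {x - 4y + 5, y^2 - 69/28y + 41/28}.

Buchberger on the second generating set:
h_1 = -33x^2 - 22xy + 22x + 33, LT = x^2.
h_2 = -3x^2 - 2xy - 8x + 40y - 47, LT = x^2.

S(h_1,h_2): lcm = x^2. S = -10/3x + 40/3y - 50/3.
  leading term x: no divisor's leading term divides it; move -10/3x to the remainder.
  leading term y: no divisor's leading term divides it; move 40/3y to the remainder.
  leading term 1: no divisor's leading term divides it; move -50/3 to the remainder.
  remainder -10/3x + 40/3y - 50/3 ≠ 0; add k_3 = -10/3x + 40/3y - 50/3 to the basis.

S(h_1,k_3): lcm = x^2. S = 14/3xy - 17/3x - 1.
  leading term xy: subtract (-7/5y)·k_3 from 14/3xy - 17/3x - 1 → -17/3x + 56/3y^2 - 70/3y - 1
  leading term x: subtract (17/10)·k_3 from -17/3x + 56/3y^2 - 70/3y - 1 → 56/3y^2 - 46y + 82/3
  leading term y^2: no divisor's leading term divides it; move 56/3y^2 to the remainder.
  leading term y: no divisor's leading term divides it; move -46y to the remainder.
  leading term 1: no divisor's leading term divides it; move 82/3 to the remainder.
  remainder 56/3y^2 - 46y + 82/3 ≠ 0; add k_4 = 56/3y^2 - 46y + 82/3 to the basis.

The other S-polynomials (S(h_2,k_3), S(h_1,k_4), S(h_2,k_4), S(k_3,k_4)) all reduce to 0 modulo the current basis, so we have a Gröbner basis.
Inter-reduce: drop elements whose leading term is divisible by another's, tail-reduce, and make monic.
Reduced Gröbner basis: {x - 4y + 5, y^2 - 69/28y + 41/28}.

Same reduced basis, so the two generating sets span the same ideal.
The same test decides containment: I ⊆ J iff every generator of I reduces to 0 modulo a Gröbner basis of J.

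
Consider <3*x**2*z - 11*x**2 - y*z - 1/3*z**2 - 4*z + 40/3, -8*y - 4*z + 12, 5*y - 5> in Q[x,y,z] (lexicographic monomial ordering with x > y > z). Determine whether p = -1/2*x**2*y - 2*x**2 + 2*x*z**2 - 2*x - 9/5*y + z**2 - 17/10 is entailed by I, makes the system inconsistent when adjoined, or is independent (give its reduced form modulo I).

First compute the reduced Gröbner basis of I by Buchberger's algorithm.
f_1 = 3*x**2*z - 11*x**2 - y*z - 1/3*z**2 - 4*z + 40/3, LT = x**2*z.
f_2 = -8*y - 4*z + 12, LT = y.
f_3 = 5*y - 5, LT = y.

S(f_2,f_3): lcm = y. S = 1/2*z - 1/2.
  leading term z: no divisor's leading term divides it; move 1/2*z to the remainder.
  leading term 1: no divisor's leading term divides it; move -1/2 to the remainder.
  remainder 1/2*z - 1/2 ≠ 0; add h_4 = 1/2*z - 1/2 to the basis.

S(f_1,h_4): lcm = x**2*z. S = -8/3*x**2 - 1/3*y*z - 1/9*z**2 - 4/3*z + 40/9.
  leading term x**2: no divisor's leading term divides it; move -8/3*x**2 to the remainder.
  leading term y*z: subtract (1/24*z)·f_2 from -1/3*y*z - 1/9*z**2 - 4/3*z + 40/9 → 1/18*z**2 - 11/6*z + 40/9
  leading term z**2: subtract (1/9*z)·h_4 from 1/18*z**2 - 11/6*z + 40/9 → -16/9*z + 40/9
  leading term z: subtract (-32/9)·h_4 from -16/9*z + 40/9 → 8/3
  leading term 1: no divisor's leading term divides it; move 8/3 to the remainder.
  remainder -8/3*x**2 + 8/3 ≠ 0; add h_5 = -8/3*x**2 + 8/3 to the basis.

The other S-polynomials (S(f_1,f_2), S(f_1,f_3), S(f_2,h_4), S(f_3,h_4), S(f_1,h_5), S(f_2,h_5), S(f_3,h_5), S(h_4,h_5)) all reduce to 0 modulo the current basis, so we have a Gröbner basis.
Inter-reduce: drop elements whose leading term is divisible by another's, tail-reduce, and make monic.
Reduced Gröbner basis: {x**2 - 1, y - 1, z - 1}.
Label its elements g_1 = x**2 - 1, g_2 = y - 1, g_3 = z - 1.

Reduce p = -1/2*x**2*y - 2*x**2 + 2*x*z**2 - 2*x - 9/5*y + z**2 - 17/10 modulo G:
  leading term x**2*y: subtract (-1/2*y)·g_1 from -1/2*x**2*y - 2*x**2 + 2*x*z**2 - 2*x - 9/5*y + z**2 - 17/10 → -2*x**2 + 2*x*z**2 - 2*x - 23/10*y + z**2 - 17/10
  leading term x**2: subtract (-2)·g_1 from -2*x**2 + 2*x*z**2 - 2*x - 23/10*y + z**2 - 17/10 → 2*x*z**2 - 2*x - 23/10*y + z**2 - 37/10
  leading term x*z**2: subtract (2*x*z)·g_3 from 2*x*z**2 - 2*x - 23/10*y + z**2 - 37/10 → 2*x*z - 2*x - 23/10*y + z**2 - 37/10
  leading term x*z: subtract (2*x)·g_3 from 2*x*z - 2*x - 23/10*y + z**2 - 37/10 → -23/10*y + z**2 - 37/10
  leading term y: subtract (-23/10)·g_2 from -23/10*y + z**2 - 37/10 → z**2 - 6
  leading term z**2: subtract (z)·g_3 from z**2 - 6 → z - 6
  leading term z: subtract (1)·g_3 from z - 6 → -5
  leading term 1: no divisor's leading term divides it; move -5 to the remainder.
  normal form = -5.
The normal form is nonzero, so p ∉ I. Since p minus its normal form lies in I, I + (p) = I + (r) where r = -5; decide whether this ideal is the whole ring.
Here r = -5 is a nonzero constant, hence a unit: 1 ∈ I + (p), the Gröbner basis of I + (p) is {1}, and the enlarged system has no common solution — adjoining p is inconsistent.

Adjoining -1/2*x**2*y - 2*x**2 + 2*x*z**2 - 2*x - 9/5*y + z**2 - 17/10 makes the ideal the whole ring: the system is inconsistent.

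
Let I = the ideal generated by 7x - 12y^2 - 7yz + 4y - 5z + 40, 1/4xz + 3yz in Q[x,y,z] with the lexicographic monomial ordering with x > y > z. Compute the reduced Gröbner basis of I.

f_1 = 7x - 12y^2 - 7yz + 4y - 5z + 40, LT = x.
f_2 = 1/4xz + 3yz, LT = xz.

S(f_1,f_2): lcm = xz. S = -12/7y^2z - yz^2 - 80/7yz - 5/7z^2 + 40/7z.
  reduce S modulo (f_1, f_2):
  remainder -12/7y^2z - yz^2 - 80/7yz - 5/7z^2 + 40/7z ≠ 0; add g_3 = -12/7y^2z - yz^2 - 80/7yz - 5/7z^2 + 40/7z to the basis.

The other S-polynomials (S(f_1,g_3), S(f_2,g_3)) all reduce to 0 modulo the current basis, so we have a Gröbner basis.
Inter-reduce: drop elements whose leading term is divisible by another's, tail-reduce, and make monic.

G = {x - 12/7y^2 - yz + 4/7y - 5/7z + 40/7, y^2z + 7/12yz^2 + 20/3yz + 5/12z^2 - 10/3z}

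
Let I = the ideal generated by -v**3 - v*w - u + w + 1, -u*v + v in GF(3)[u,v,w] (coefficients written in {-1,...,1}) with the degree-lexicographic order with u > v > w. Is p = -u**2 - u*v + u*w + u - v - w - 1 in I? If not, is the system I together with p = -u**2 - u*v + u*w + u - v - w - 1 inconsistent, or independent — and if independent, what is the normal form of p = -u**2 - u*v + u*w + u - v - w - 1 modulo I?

First compute the reduced Gröbner basis of I by Buchberger's algorithm.
f_1 = -v**3 - v*w - u + w + 1, LT = v**3.
f_2 = -u*v + v, LT = u*v.

S(f_1,f_2): lcm = u*v**3. S = u*v*w + v**3 + u**2 - u*w - u.
  leading term u*v*w: subtract (-w)·f_2 from u*v*w + v**3 + u**2 - u*w - u → v**3 + u**2 - u*w + v*w - u
  leading term v**3: subtract (-1)·f_1 from v**3 + u**2 - u*w + v*w - u → u**2 - u*w + u + w + 1
  leading term u**2: no divisor's leading term divides it; move u**2 to the remainder.
  leading term u*w: no divisor's leading term divides it; move -u*w to the remainder.
  leading term u: no divisor's leading term divides it; move u to the remainder.
  leading term w: no divisor's leading term divides it; move w to the remainder.
  leading term 1: no divisor's leading term divides it; move 1 to the remainder.
  remainder u**2 - u*w + u + w + 1 ≠ 0; add h_3 = u**2 - u*w + u + w + 1 to the basis.

The other S-polynomials (S(f_1,h_3), S(f_2,h_3)) all reduce to 0 modulo the current basis, so we have a Gröbner basis.
Inter-reduce: drop elements whose leading term is divisible by another's, tail-reduce, and make monic.
Reduced Gröbner basis: {v**3 + v*w + u - w - 1, u**2 - u*w + u + w + 1, u*v - v}.
Label its elements g_1 = v**3 + v*w + u - w - 1, g_2 = u**2 - u*w + u + w + 1, g_3 = u*v - v.

Reduce p = -u**2 - u*v + u*w + u - v - w - 1 modulo G:
  leading term u**2: subtract (-1)·g_2 from -u**2 - u*v + u*w + u - v - w - 1 → -u*v - u - v
  leading term u*v: subtract (-1)·g_3 from -u*v - u - v → -u + v
  leading term u: no divisor's leading term divides it; move -u to the remainder.
  leading term v: no divisor's leading term divides it; move v to the remainder.
  normal form = -u + v.
The normal form is nonzero, so p ∉ I. Since p minus its normal form lies in I, I + (p) = I + (r) where r = -u + v; decide whether this ideal is the whole ring.
Run Buchberger on G together with r (pairs among the g_i already reduce to 0 since G is a Gröbner basis):
g_1 = v**3 + v*w + u - w - 1, LT = v**3.
g_2 = u**2 - u*w + u + w + 1, LT = u**2.
g_3 = u*v - v, LT = u*v.
r = -u + v, LT = u.

S(g_2,r): lcm = u**2. S = u*v - u*w + u + w + 1.
  leading term u*v: subtract (1)·g_3 from u*v - u*w + u + w + 1 → -u*w + u + v + w + 1
  leading term u*w: subtract (w)·r from -u*w + u + v + w + 1 → -v*w + u + v + w + 1
  leading term v*w: no divisor's leading term divides it; move -v*w to the remainder.
  leading term u: subtract (-1)·r from u + v + w + 1 → -v + w + 1
  leading term v: no divisor's leading term divides it; move -v to the remainder.
  leading term w: no divisor's leading term divides it; move w to the remainder.
  leading term 1: no divisor's leading term divides it; move 1 to the remainder.
  remainder -v*w - v + w + 1 ≠ 0; add m_5 = -v*w - v + w + 1 to the basis.

S(g_3,r): lcm = u*v. S = v**2 - v.
  leading term v**2: no divisor's leading term divides it; move v**2 to the remainder.
  leading term v: no divisor's leading term divides it; move -v to the remainder.
  remainder v**2 - v ≠ 0; add m_6 = v**2 - v to the basis.

S(g_1,m_5): lcm = v**3*w. S = -v**3 + v**2*w + v*w**2 + u*w + v**2 - w**2 - w.
  leading term v**3: subtract (-1)·g_1 from -v**3 + v**2*w + v*w**2 + u*w + v**2 - w**2 - w → v**2*w + v*w**2 + u*w + v**2 + v*w - w**2 + u + w - 1
  leading term v**2*w: subtract (-v)·m_5 from v**2*w + v*w**2 + u*w + v**2 + v*w - w**2 + u + w - 1 → v*w**2 + u*w - v*w - w**2 + u + v + w - 1
  leading term v*w**2: subtract (-w)·m_5 from v*w**2 + u*w - v*w - w**2 + u + v + w - 1 → u*w + v*w + u + v - w - 1
  leading term u*w: subtract (-w)·r from u*w + v*w + u + v - w - 1 → -v*w + u + v - w - 1
  leading term v*w: subtract (1)·m_5 from -v*w + u + v - w - 1 → u - v + w + 1
  leading term u: subtract (-1)·r from u - v + w + 1 → w + 1
  leading term w: no divisor's leading term divides it; move w to the remainder.
  leading term 1: no divisor's leading term divides it; move 1 to the remainder.
  remainder w + 1 ≠ 0; add m_7 = w + 1 to the basis.

S(g_1,m_6): lcm = v**3. S = v**2 + v*w + u - w - 1.
  leading term v**2: subtract (1)·m_6 from v**2 + v*w + u - w - 1 → v*w + u + v - w - 1
  leading term v*w: subtract (-1)·m_5 from v*w + u + v - w - 1 → u
  leading term u: subtract (-1)·r from u → v
  leading term v: no divisor's leading term divides it; move v to the remainder.
  remainder v ≠ 0; add m_8 = v to the basis.

The other S-polynomials (S(g_1,g_2), S(g_1,g_3), S(g_1,r), S(g_2,g_3), S(g_2,m_5), S(g_3,m_5), S(r,m_5), S(g_2,m_6), S(g_3,m_6), S(r,m_6), S(m_5,m_6), S(g_1,m_7), S(g_2,m_7), S(g_3,m_7), S(r,m_7), S(m_5,m_7), S(m_6,m_7), S(g_1,m_8), S(g_2,m_8), S(g_3,m_8), S(r,m_8), S(m_5,m_8), S(m_6,m_8), S(m_7,m_8)) all reduce to 0 modulo the current basis, so we have a Gröbner basis.
Inter-reduce: drop elements whose leading term is divisible by another's, tail-reduce, and make monic.
Reduced Gröbner basis: {u, v, w + 1}.
The reduced Gröbner basis of I + (p) is {u, v, w + 1} ≠ {1}, a proper ideal, so the enlarged system stays consistent: p is independent of I, with normal form -u + v.

Ideal membership is decidable via reduction modulo a Gröbner basis.

-u**2 - u*v + u*w + u - v - w - 1 is independent of I; its normal form modulo I is -u + v.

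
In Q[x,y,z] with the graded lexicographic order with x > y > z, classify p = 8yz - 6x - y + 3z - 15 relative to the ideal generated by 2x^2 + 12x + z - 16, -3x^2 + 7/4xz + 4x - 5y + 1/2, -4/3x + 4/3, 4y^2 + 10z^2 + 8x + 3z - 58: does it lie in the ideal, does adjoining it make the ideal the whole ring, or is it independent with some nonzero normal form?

First compute the reduced Gröbner basis of I by Buchberger's algorithm.
f_1 = 2x^2 + 12x + z - 16, LT = x^2.
f_2 = -3x^2 + 7/4xz + 4x - 5y + 1/2, LT = x^2.
f_3 = -4/3x + 4/3, LT = x.
f_4 = 4y^2 + 10z^2 + 8x + 3z - 58, LT = y^2.

S(f_1,f_2): lcm = x^2. S = 7/12xz + 22/3x - 5/3y + 1/2z - 47/6.
  leading term xz: subtract (-7/16z)·f_3 from 7/12xz + 22/3x - 5/3y + 1/2z - 47/6 → 22/3x - 5/3y + 13/12z - 47/6
  leading term x: subtract (-11/2)·f_3 from 22/3x - 5/3y + 13/12z - 47/6 → -5/3y + 13/12z - 1/2
  leading term y: no divisor's leading term divides it; move -5/3y to the remainder.
  leading term z: no divisor's leading term divides it; move 13/12z to the remainder.
  leading term 1: no divisor's leading term divides it; move -1/2 to the remainder.
  remainder -5/3y + 13/12z - 1/2 ≠ 0; add h_5 = -5/3y + 13/12z - 1/2 to the basis.

S(f_1,f_3): lcm = x^2. S = 7x + 1/2z - 8.
  leading term x: subtract (-21/4)·f_3 from 7x + 1/2z - 8 → 1/2z - 1
  leading term z: no divisor's leading term divides it; move 1/2z to the remainder.
  leading term 1: no divisor's leading term divides it; move -1 to the remainder.
  remainder 1/2z - 1 ≠ 0; add h_6 = 1/2z - 1 to the basis.

S(f_1,f_4): leading monomials are coprime, so the S-polynomial reduces to 0 (Buchberger's first criterion).
S(f_2,f_3): lcm = x^2. S = -7/12xz - 1/3x + 5/3y - 1/6.
  leading term xz: subtract (7/16z)·f_3 from -7/12xz - 1/3x + 5/3y - 1/6 → -1/3x + 5/3y - 7/12z - 1/6
  leading term x: subtract (1/4)·f_3 from -1/3x + 5/3y - 7/12z - 1/6 → 5/3y - 7/12z - 1/2
  leading term y: subtract (-1)·h_5 from 5/3y - 7/12z - 1/2 → 1/2z - 1
  leading term z: subtract (1)·h_6 from 1/2z - 1 → 0
  remainder 0.

S(f_2,f_4): leading monomials are coprime, so the S-polynomial reduces to 0 (Buchberger's first criterion).
S(f_3,f_4): leading monomials are coprime, so the S-polynomial reduces to 0 (Buchberger's first criterion).
S(f_1,h_5): leading monomials are coprime, so the S-polynomial reduces to 0 (Buchberger's first criterion).
S(f_2,h_5): leading monomials are coprime, so the S-polynomial reduces to 0 (Buchberger's first criterion).
S(f_3,h_5): leading monomials are coprime, so the S-polynomial reduces to 0 (Buchberger's first criterion).
S(f_4,h_5): lcm = y^2. S = 13/20yz + 5/2z^2 + 2x - 3/10y + 3/4z - 29/2.
  leading term yz: subtract (-39/100z)·h_5 from 13/20yz + 5/2z^2 + 2x - 3/10y + 3/4z - 29/2 → 1169/400z^2 + 2x - 3/10y + 111/200z - 29/2
  leading term z^2: subtract (1169/200z)·h_6 from 1169/400z^2 + 2x - 3/10y + 111/200z - 29/2 → 2x - 3/10y + 32/5z - 29/2
  leading term x: subtract (-3/2)·f_3 from 2x - 3/10y + 32/5z - 29/2 → -3/10y + 32/5z - 25/2
  leading term y: subtract (9/50)·h_5 from -3/10y + 32/5z - 25/2 → 1241/200z - 1241/100
  leading term z: subtract (1241/100)·h_6 from 1241/200z - 1241/100 → 0
  remainder 0.

S(f_1,h_6): leading monomials are coprime, so the S-polynomial reduces to 0 (Buchberger's first criterion).
S(f_2,h_6): leading monomials are coprime, so the S-polynomial reduces to 0 (Buchberger's first criterion).
S(f_3,h_6): leading monomials are coprime, so the S-polynomial reduces to 0 (Buchberger's first criterion).
S(f_4,h_6): leading monomials are coprime, so the S-polynomial reduces to 0 (Buchberger's first criterion).
S(h_5,h_6): leading monomials are coprime, so the S-polynomial reduces to 0 (Buchberger's first criterion).
Every S-polynomial of the final basis reduces to 0, so we have a Gröbner basis.
Inter-reduce: drop elements whose leading term is divisible by another's, tail-reduce, and make monic.
Reduced Gröbner basis: {x - 1, y - 1, z - 2}.
Label its elements g_1 = x - 1, g_2 = y - 1, g_3 = z - 2.

Reduce p = 8yz - 6x - y + 3z - 15 modulo G:
  leading term yz: subtract (8z)·g_2 from 8yz - 6x - y + 3z - 15 → -6x - y + 11z - 15
  leading term x: subtract (-6)·g_1 from -6x - y + 11z - 15 → -y + 11z - 21
  leading term y: subtract (-1)·g_2 from -y + 11z - 21 → 11z - 22
  leading term z: subtract (11)·g_3 from 11z - 22 → 0
  normal form = 0.
Since the normal form is 0, p ∈ I.

8yz - 6x - y + 3z - 15 lies in I (it reduces to 0).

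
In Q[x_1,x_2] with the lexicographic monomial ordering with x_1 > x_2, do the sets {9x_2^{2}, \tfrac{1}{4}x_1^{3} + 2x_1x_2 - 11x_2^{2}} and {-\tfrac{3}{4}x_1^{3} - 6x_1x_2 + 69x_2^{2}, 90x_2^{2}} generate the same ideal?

Two ideals are equal iff their reduced Gröbner bases coincide (the reduced basis is unique for a fixed ordering).
Buchberger on the first generating set:
f_1 = 9x_2^{2}, LT = x_2^{2}.
f_2 = \tfrac{1}{4}x_1^{3} + 2x_1x_2 - 11x_2^{2}, LT = x_1^{3}.

S(f_1,f_2): leading monomials are coprime, so the S-polynomial reduces to 0 (Buchberger's first criterion).
Every S-polynomial of the final basis reduces to 0, so we have a Gröbner basis.
Inter-reduce: drop elements whose leading term is divisible by another's, tail-reduce, and make monic.
Reduced Gröbner basis: {x_1^{3} + 8x_1x_2, x_2^{2}}.

Buchberger on the second generating set:
h_1 = -\tfrac{3}{4}x_1^{3} - 6x_1x_2 + 69x_2^{2}, LT = x_1^{3}.
h_2 = 90x_2^{2}, LT = x_2^{2}.

S(h_1,h_2): leading monomials are coprime, so the S-polynomial reduces to 0 (Buchberger's first criterion).
Every S-polynomial of the final basis reduces to 0, so we have a Gröbner basis.
Inter-reduce: drop elements whose leading term is divisible by another's, tail-reduce, and make monic.
Reduced Gröbner basis: {x_1^{3} + 8x_1x_2, x_2^{2}}.

These coincide, so the ideals are equal.

Yes, the ideals are equal.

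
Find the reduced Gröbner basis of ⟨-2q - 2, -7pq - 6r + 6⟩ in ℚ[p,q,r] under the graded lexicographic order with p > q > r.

G = {p - 6/7r + 6/7, q + 1}

The reduced Gröbner basis is the canonical form of the ideal for this ordering.

f_1 = -2q - 2, LT = q.
f_2 = -7pq - 6r + 6, LT = pq.

S(f_1,f_2): lcm = pq. S = p - 6/7r + 6/7.
  leading term p: no divisor's leading term divides it; move p to the remainder.
  leading term r: no divisor's leading term divides it; move -6/7r to the remainder.
  leading term 1: no divisor's leading term divides it; move 6/7 to the remainder.
  remainder p - 6/7r + 6/7 ≠ 0; add g_3 = p - 6/7r + 6/7 to the basis.

S(f_1,g_3): leading monomials are coprime, so the S-polynomial reduces to 0 (Buchberger's first criterion).
S(f_2,g_3): lcm = pq. S = 6/7qr - 6/7q + 6/7r - 6/7.
  leading term qr: subtract (-3/7r)·f_1 from 6/7qr - 6/7q + 6/7r - 6/7 → -6/7q - 6/7
  leading term q: subtract (3/7)·f_1 from -6/7q - 6/7 → 0
  remainder 0.

Every S-polynomial of the final basis reduces to 0, so we have a Gröbner basis.
Inter-reduce: drop elements whose leading term is divisible by another's, tail-reduce, and make monic.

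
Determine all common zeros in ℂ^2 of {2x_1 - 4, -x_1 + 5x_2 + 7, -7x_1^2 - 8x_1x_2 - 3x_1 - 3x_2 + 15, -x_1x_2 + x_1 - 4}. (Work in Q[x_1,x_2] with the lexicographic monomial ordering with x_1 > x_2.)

Compute a lex Gröbner basis by Buchberger's algorithm.
f_1 = 2x_1 - 4, LT = x_1.
f_2 = -x_1 + 5x_2 + 7, LT = x_1.
f_3 = -7x_1^2 - 8x_1x_2 - 3x_1 - 3x_2 + 15, LT = x_1^2.
f_4 = -x_1x_2 + x_1 - 4, LT = x_1x_2.

S(f_1,f_2): lcm = x_1. S = 5x_2 + 5.
  leading term x_2: no divisor's leading term divides it; move 5x_2 to the remainder.
  leading term 1: no divisor's leading term divides it; move 5 to the remainder.
  remainder 5x_2 + 5 ≠ 0; add h_5 = 5x_2 + 5 to the basis.

The other S-polynomials (S(f_1,f_3), S(f_1,f_4), S(f_2,f_3), S(f_2,f_4), S(f_3,f_4), S(f_1,h_5), S(f_2,h_5), S(f_3,h_5), S(f_4,h_5)) all reduce to 0 modulo the current basis, so we have a Gröbner basis.
Inter-reduce: drop elements whose leading term is divisible by another's, tail-reduce, and make monic.
Reduced Gröbner basis: {x_1 - 2, x_2 + 1}.

A lex Gröbner basis eliminates variables successively. Here x_2 + 1 depends only on x_2, with roots {-1}; lifting each root through the earlier basis elements recovers the full solutions.
  x_2 = -1: the earlier basis element becomes x_1 - 2 = 0, giving x_1 = 2 — point (2, -1).

{(2, -1)}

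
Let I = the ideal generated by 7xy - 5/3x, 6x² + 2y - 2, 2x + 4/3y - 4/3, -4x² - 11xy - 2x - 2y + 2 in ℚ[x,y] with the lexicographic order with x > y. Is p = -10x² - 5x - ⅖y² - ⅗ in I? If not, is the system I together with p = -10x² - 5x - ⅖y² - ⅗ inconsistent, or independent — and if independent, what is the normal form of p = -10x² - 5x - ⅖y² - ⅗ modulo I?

First compute the reduced Gröbner basis of I by Buchberger's algorithm.
f_1 = 7xy - 5/3x, LT = xy.
f_2 = 6x² + 2y - 2, LT = x².
f_3 = 2x + 4/3y - 4/3, LT = x.
f_4 = -4x² - 11xy - 2x - 2y + 2, LT = x².

S(f_1,f_2): lcm = x²y. S = -5/21x² - ⅓y² + ⅓y.
  reduce S modulo (f_1, f_2, f_3, f_4):
  remainder -⅓y² + 26/63y - 5/63 ≠ 0; add h_5 = -⅓y² + 26/63y - 5/63 to the basis.

S(f_1,f_4): lcm = x²y. S = -5/21x² - 11/4xy² - ½xy - ½y² + ½y.
  reduce S modulo (f_1, f_2, f_3, f_4, h_5):
  remainder 190/1323y - 190/1323 ≠ 0; add h_6 = 190/1323y - 190/1323 to the basis.

The other S-polynomials (S(f_1,f_3), S(f_2,f_3), S(f_2,f_4), S(f_3,f_4), S(f_1,h_5), S(f_2,h_5), S(f_3,h_5), S(f_4,h_5), S(f_1,h_6), S(f_2,h_6), S(f_3,h_6), S(f_4,h_6), S(h_5,h_6)) all reduce to 0 modulo the current basis, so we have a Gröbner basis.
Inter-reduce: drop elements whose leading term is divisible by another's, tail-reduce, and make monic.
Reduced Gröbner basis: {x, y - 1}.
Label its elements g_1 = x, g_2 = y - 1.

Reduce p = -10x² - 5x - ⅖y² - ⅗ modulo G:
  leading term x²: subtract (-10x)·g_1 from -10x² - 5x - ⅖y² - ⅗ → -5x - ⅖y² - ⅗
  leading term x: subtract (-5)·g_1 from -5x - ⅖y² - ⅗ → -⅖y² - ⅗
  leading term y²: subtract (-⅖y)·g_2 from -⅖y² - ⅗ → -⅖y - ⅗
  leading term y: subtract (-⅖)·g_2 from -⅖y - ⅗ → -1
  leading term 1: no divisor's leading term divides it; move -1 to the remainder.
  normal form = -1.
The normal form is nonzero, so p ∉ I. Since p minus its normal form lies in I, I + (p) = I + (r) where r = -1; decide whether this ideal is the whole ring.
Here r = -1 is a nonzero constant, hence a unit: 1 ∈ I + (p), the Gröbner basis of I + (p) is {1}, and the enlarged system has no common solution — adjoining p is inconsistent.

Adjoining -10x² - 5x - ⅖y² - ⅗ makes the ideal the whole ring: the system is inconsistent.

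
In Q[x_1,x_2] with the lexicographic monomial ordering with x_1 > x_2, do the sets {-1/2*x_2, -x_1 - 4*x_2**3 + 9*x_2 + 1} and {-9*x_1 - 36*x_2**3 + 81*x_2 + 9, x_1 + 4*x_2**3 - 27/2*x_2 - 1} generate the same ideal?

Yes, the ideals are equal.

Since reduced Gröbner bases are canonical representatives of ideals under a given ordering, it suffices to compute and compare them.
Buchberger on the first generating set:
f_1 = -1/2*x_2, LT = x_2.
f_2 = -x_1 - 4*x_2**3 + 9*x_2 + 1, LT = x_1.

The S-polynomials (S(f_1,f_2)) all reduce to 0 modulo the current basis, so we have a Gröbner basis.
Inter-reduce: drop elements whose leading term is divisible by another's, tail-reduce, and make monic.
Reduced Gröbner basis: {x_1 - 1, x_2}.

Buchberger on the second generating set:
h_1 = -9*x_1 - 36*x_2**3 + 81*x_2 + 9, LT = x_1.
h_2 = x_1 + 4*x_2**3 - 27/2*x_2 - 1, LT = x_1.

S(h_1,h_2): lcm = x_1. S = 9/2*x_2.
  leading term x_2: no divisor's leading term divides it; move 9/2*x_2 to the remainder.
  remainder 9/2*x_2 ≠ 0; add k_3 = 9/2*x_2 to the basis.

The other S-polynomials (S(h_1,k_3), S(h_2,k_3)) all reduce to 0 modulo the current basis, so we have a Gröbner basis.
Inter-reduce: drop elements whose leading term is divisible by another's, tail-reduce, and make monic.
Reduced Gröbner basis: {x_1 - 1, x_2}.

These coincide, so the ideals are equal.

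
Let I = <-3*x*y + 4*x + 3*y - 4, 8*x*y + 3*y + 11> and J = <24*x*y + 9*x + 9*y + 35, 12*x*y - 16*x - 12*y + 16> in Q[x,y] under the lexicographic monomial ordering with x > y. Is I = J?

Equality of ideals is decidable: compute both reduced Gröbner bases (unique for the ordering) and check whether they agree.
Buchberger on the first generating set:
f_1 = -3*x*y + 4*x + 3*y - 4, LT = x*y.
f_2 = 8*x*y + 3*y + 11, LT = x*y.

S(f_1,f_2): lcm = x*y. S = -4/3*x - 11/8*y - 1/24.
  leading term x: no divisor's leading term divides it; move -4/3*x to the remainder.
  leading term y: no divisor's leading term divides it; move -11/8*y to the remainder.
  leading term 1: no divisor's leading term divides it; move -1/24 to the remainder.
  remainder -4/3*x - 11/8*y - 1/24 ≠ 0; add g_3 = -4/3*x - 11/8*y - 1/24 to the basis.

S(f_1,g_3): lcm = x*y. S = -4/3*x - 33/32*y**2 - 33/32*y + 4/3.
  leading term x: subtract (1)·g_3 from -4/3*x - 33/32*y**2 - 33/32*y + 4/3 → -33/32*y**2 + 11/32*y + 11/8
  leading term y**2: no divisor's leading term divides it; move -33/32*y**2 to the remainder.
  leading term y: no divisor's leading term divides it; move 11/32*y to the remainder.
  leading term 1: no divisor's leading term divides it; move 11/8 to the remainder.
  remainder -33/32*y**2 + 11/32*y + 11/8 ≠ 0; add g_4 = -33/32*y**2 + 11/32*y + 11/8 to the basis.

The other S-polynomials (S(f_2,g_3), S(f_1,g_4), S(f_2,g_4), S(g_3,g_4)) all reduce to 0 modulo the current basis, so we have a Gröbner basis.
Inter-reduce: drop elements whose leading term is divisible by another's, tail-reduce, and make monic.
Reduced Gröbner basis: {x + 33/32*y + 1/32, y**2 - 1/3*y - 4/3}.

Buchberger on the second generating set:
h_1 = 24*x*y + 9*x + 9*y + 35, LT = x*y.
h_2 = 12*x*y - 16*x - 12*y + 16, LT = x*y.

S(h_1,h_2): lcm = x*y. S = 41/24*x + 11/8*y + 1/8.
  leading term x: no divisor's leading term divides it; move 41/24*x to the remainder.
  leading term y: no divisor's leading term divides it; move 11/8*y to the remainder.
  leading term 1: no divisor's leading term divides it; move 1/8 to the remainder.
  remainder 41/24*x + 11/8*y + 1/8 ≠ 0; add k_3 = 41/24*x + 11/8*y + 1/8 to the basis.

S(h_1,k_3): lcm = x*y. S = 3/8*x - 33/41*y**2 + 99/328*y + 35/24.
  leading term x: subtract (9/41)·k_3 from 3/8*x - 33/41*y**2 + 99/328*y + 35/24 → -33/41*y**2 + 176/123
  leading term y**2: no divisor's leading term divides it; move -33/41*y**2 to the remainder.
  leading term 1: no divisor's leading term divides it; move 176/123 to the remainder.
  remainder -33/41*y**2 + 176/123 ≠ 0; add k_4 = -33/41*y**2 + 176/123 to the basis.

The other S-polynomials (S(h_2,k_3), S(h_1,k_4), S(h_2,k_4), S(k_3,k_4)) all reduce to 0 modulo the current basis, so we have a Gröbner basis.
Inter-reduce: drop elements whose leading term is divisible by another's, tail-reduce, and make monic.
Reduced Gröbner basis: {x + 33/41*y + 3/41, y**2 - 16/9}.

Since the reduced bases disagree, the two ideals are not the same.

No, the ideals differ.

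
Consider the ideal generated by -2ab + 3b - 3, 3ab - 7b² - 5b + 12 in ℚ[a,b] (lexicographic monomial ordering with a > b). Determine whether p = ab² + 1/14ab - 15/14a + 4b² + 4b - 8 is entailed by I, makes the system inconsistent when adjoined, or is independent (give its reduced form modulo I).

ab² + 1/14ab - 15/14a + 4b² + 4b - 8 is independent of I; its normal form modulo I is 26/7b - 26/7.

First compute the reduced Gröbner basis of I by Buchberger's algorithm.
f_1 = -2ab + 3b - 3, LT = ab.
f_2 = 3ab - 7b² - 5b + 12, LT = ab.

S(f_1,f_2): lcm = ab. S = 7/3b² + ⅙b - 5/2.
  leading term b²: no divisor's leading term divides it; move 7/3b² to the remainder.
  leading term b: no divisor's leading term divides it; move ⅙b to the remainder.
  leading term 1: no divisor's leading term divides it; move -5/2 to the remainder.
  remainder 7/3b² + ⅙b - 5/2 ≠ 0; add h_3 = 7/3b² + ⅙b - 5/2 to the basis.

S(f_1,h_3): lcm = ab². S = -1/14ab + 15/14a - 3/2b² + 3/2b.
  leading term ab: subtract (1/28)·f_1 from -1/14ab + 15/14a - 3/2b² + 3/2b → 15/14a - 3/2b² + 39/28b + 3/28
  leading term a: no divisor's leading term divides it; move 15/14a to the remainder.
  leading term b²: subtract (-9/14)·h_3 from -3/2b² + 39/28b + 3/28 → 3/2b - 3/2
  leading term b: no divisor's leading term divides it; move 3/2b to the remainder.
  leading term 1: no divisor's leading term divides it; move -3/2 to the remainder.
  remainder 15/14a + 3/2b - 3/2 ≠ 0; add h_4 = 15/14a + 3/2b - 3/2 to the basis.

S(f_2,h_3): lcm = ab². S = -1/14ab + 15/14a - 7/3b³ - 5/3b² + 4b.
  leading term ab: subtract (1/28)·f_1 from -1/14ab + 15/14a - 7/3b³ - 5/3b² + 4b → 15/14a - 7/3b³ - 5/3b² + 109/28b + 3/28
  leading term a: subtract (1)·h_4 from 15/14a - 7/3b³ - 5/3b² + 109/28b + 3/28 → -7/3b³ - 5/3b² + 67/28b + 45/28
  leading term b³: subtract (-b)·h_3 from -7/3b³ - 5/3b² + 67/28b + 45/28 → -3/2b² - 3/28b + 45/28
  leading term b²: subtract (-9/14)·h_3 from -3/2b² - 3/28b + 45/28 → 0
  remainder 0.

S(f_1,h_4): lcm = ab. S = -7/5b² - 1/10b + 3/2.
  leading term b²: subtract (-⅗)·h_3 from -7/5b² - 1/10b + 3/2 → 0
  remainder 0.

S(f_2,h_4): lcm = ab. S = -56/15b² - 4/15b + 4.
  leading term b²: subtract (-8/5)·h_3 from -56/15b² - 4/15b + 4 → 0
  remainder 0.

S(h_3,h_4): leading monomials are coprime, so the S-polynomial reduces to 0 (Buchberger's first criterion).
Every S-polynomial of the final basis reduces to 0, so we have a Gröbner basis.
Inter-reduce: drop elements whose leading term is divisible by another's, tail-reduce, and make monic.
Reduced Gröbner basis: {a + 7/5b - 7/5, b² + 1/14b - 15/14}.
Label its elements g_1 = a + 7/5b - 7/5, g_2 = b² + 1/14b - 15/14.

Reduce p = ab² + 1/14ab - 15/14a + 4b² + 4b - 8 modulo G:
  leading term ab²: subtract (b²)·g_1 from ab² + 1/14ab - 15/14a + 4b² + 4b - 8 → 1/14ab - 15/14a - 7/5b³ + 27/5b² + 4b - 8
  leading term ab: subtract (1/14b)·g_1 from 1/14ab - 15/14a - 7/5b³ + 27/5b² + 4b - 8 → -15/14a - 7/5b³ + 53/10b² + 41/10b - 8
  leading term a: subtract (-15/14)·g_1 from -15/14a - 7/5b³ + 53/10b² + 41/10b - 8 → -7/5b³ + 53/10b² + 28/5b - 19/2
  leading term b³: subtract (-7/5b)·g_2 from -7/5b³ + 53/10b² + 28/5b - 19/2 → 27/5b² + 41/10b - 19/2
  leading term b²: subtract (27/5)·g_2 from 27/5b² + 41/10b - 19/2 → 26/7b - 26/7
  leading term b: no divisor's leading term divides it; move 26/7b to the remainder.
  leading term 1: no divisor's leading term divides it; move -26/7 to the remainder.
  normal form = 26/7b - 26/7.
The normal form is nonzero, so p ∉ I. Since p minus its normal form lies in I, I + (p) = I + (r) where r = 26/7b - 26/7; decide whether this ideal is the whole ring.
Run Buchberger on G together with r (pairs among the g_i already reduce to 0 since G is a Gröbner basis):
g_1 = a + 7/5b - 7/5, LT = a.
g_2 = b² + 1/14b - 15/14, LT = b².
r = 26/7b - 26/7, LT = b.

S(g_1,g_2): leading monomials are coprime, so the S-polynomial reduces to 0 (Buchberger's first criterion).
S(g_1,r): leading monomials are coprime, so the S-polynomial reduces to 0 (Buchberger's first criterion).
S(g_2,r): lcm = b². S = 15/14b - 15/14.
  leading term b: subtract (15/52)·r from 15/14b - 15/14 → 0
  remainder 0.

Every S-polynomial of the final basis reduces to 0, so we have a Gröbner basis.
Inter-reduce: drop elements whose leading term is divisible by another's, tail-reduce, and make monic.
Reduced Gröbner basis: {a, b - 1}.
The reduced Gröbner basis of I + (p) is {a, b - 1} ≠ {1}, a proper ideal, so the enlarged system stays consistent: p is independent of I, with normal form 26/7b - 26/7.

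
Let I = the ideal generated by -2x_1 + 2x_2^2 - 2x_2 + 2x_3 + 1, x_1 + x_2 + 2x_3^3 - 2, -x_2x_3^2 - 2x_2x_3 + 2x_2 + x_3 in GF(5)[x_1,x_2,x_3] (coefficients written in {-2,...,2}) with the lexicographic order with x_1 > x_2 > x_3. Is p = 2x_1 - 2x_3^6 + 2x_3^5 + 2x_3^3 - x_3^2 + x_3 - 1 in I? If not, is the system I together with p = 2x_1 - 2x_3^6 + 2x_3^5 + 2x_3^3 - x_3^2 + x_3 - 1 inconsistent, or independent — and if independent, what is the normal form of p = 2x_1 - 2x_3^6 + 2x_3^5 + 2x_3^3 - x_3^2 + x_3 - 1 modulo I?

Adjoining 2x_1 - 2x_3^6 + 2x_3^5 + 2x_3^3 - x_3^2 + x_3 - 1 makes the ideal the whole ring: the system is inconsistent.

First compute the reduced Gröbner basis of I by Buchberger's algorithm.
f_1 = -2x_1 + 2x_2^2 - 2x_2 + 2x_3 + 1, LT = x_1.
f_2 = x_1 + x_2 + 2x_3^3 - 2, LT = x_1.
f_3 = -x_2x_3^2 - 2x_2x_3 + 2x_2 + x_3, LT = x_2x_3^2.

S(f_1,f_2): lcm = x_1. S = -x_2^2 - 2x_3^3 - x_3 - 1.
  reduce S modulo (f_1, f_2, f_3):
  remainder -x_2^2 - 2x_3^3 - x_3 - 1 ≠ 0; add h_4 = -x_2^2 - 2x_3^3 - x_3 - 1 to the basis.

S(f_3,h_4): lcm = x_2^2x_3^2. S = 2x_2^2x_3 - 2x_2^2 - x_2x_3 - 2x_3^5 - x_3^3 - x_3^2.
  reduce S modulo (f_1, f_2, f_3, h_4):
  remainder -x_2x_3 - 2x_3^5 + x_3^4 - 2x_3^3 + 2x_3^2 + 2 ≠ 0; add h_5 = -x_2x_3 - 2x_3^5 + x_3^4 - 2x_3^3 + 2x_3^2 + 2 to the basis.

S(f_3,h_5): lcm = x_2x_3^2. S = 2x_2x_3 - 2x_2 - 2x_3^6 + x_3^5 - 2x_3^4 + 2x_3^3 + x_3.
  reduce S modulo (f_1, f_2, f_3, h_4, h_5):
  remainder -2x_2 - 2x_3^6 + 2x_3^5 - 2x_3^3 - x_3^2 + x_3 - 1 ≠ 0; add h_6 = -2x_2 - 2x_3^6 + 2x_3^5 - 2x_3^3 - x_3^2 + x_3 - 1 to the basis.

S(f_3,h_6): lcm = x_2x_3^2. S = 2x_2x_3 - 2x_2 - x_3^8 + x_3^7 - x_3^5 + 2x_3^4 - 2x_3^3 + 2x_3^2 - x_3.
  reduce S modulo (f_1, f_2, f_3, h_4, h_5, h_6):
  remainder -x_3^8 + x_3^7 + 2x_3^6 - 2x_3^5 - x_3^4 + x_3^3 + 2x_3^2 - 2x_3 ≠ 0; add h_7 = -x_3^8 + x_3^7 + 2x_3^6 - 2x_3^5 - x_3^4 + x_3^3 + 2x_3^2 - 2x_3 to the basis.

S(h_5,h_6): lcm = x_2x_3. S = -x_3^7 + x_3^6 + 2x_3^5 - 2x_3^4 - x_3^3 + x_3^2 + 2x_3 - 2.
  reduce S modulo (f_1, f_2, f_3, h_4, h_5, h_6, h_7):
  remainder -x_3^7 + x_3^6 + 2x_3^5 - 2x_3^4 - x_3^3 + x_3^2 + 2x_3 - 2 ≠ 0; add h_8 = -x_3^7 + x_3^6 + 2x_3^5 - 2x_3^4 - x_3^3 + x_3^2 + 2x_3 - 2 to the basis.

The other S-polynomials (S(f_1,f_3), S(f_2,f_3), S(f_1,h_4), S(f_2,h_4), S(f_1,h_5), S(f_2,h_5), S(h_4,h_5), S(f_1,h_6), S(f_2,h_6), S(h_4,h_6), S(f_1,h_7), S(f_2,h_7), S(f_3,h_7), S(h_4,h_7), S(h_5,h_7), S(h_6,h_7), S(f_1,h_8), S(f_2,h_8), S(f_3,h_8), S(h_4,h_8), S(h_5,h_8), S(h_6,h_8), S(h_7,h_8)) all reduce to 0 modulo the current basis, so we have a Gröbner basis.
Inter-reduce: drop elements whose leading term is divisible by another's, tail-reduce, and make monic.
Reduced Gröbner basis: {x_1 - x_3^6 + x_3^5 + x_3^3 + 2x_3^2 - 2x_3, x_2 + x_3^6 - x_3^5 + x_3^3 - 2x_3^2 + 2x_3 - 2, x_3^7 - x_3^6 - 2x_3^5 + 2x_3^4 + x_3^3 - x_3^2 - 2x_3 + 2}.
Label its elements g_1 = x_1 - x_3^6 + x_3^5 + x_3^3 + 2x_3^2 - 2x_3, g_2 = x_2 + x_3^6 - x_3^5 + x_3^3 - 2x_3^2 + 2x_3 - 2, g_3 = x_3^7 - x_3^6 - 2x_3^5 + 2x_3^4 + x_3^3 - x_3^2 - 2x_3 + 2.

Reduce p = 2x_1 - 2x_3^6 + 2x_3^5 + 2x_3^3 - x_3^2 + x_3 - 1 modulo G:
  leading term x_1: subtract (2)·g_1 from 2x_1 - 2x_3^6 + 2x_3^5 + 2x_3^3 - x_3^2 + x_3 - 1 → -1
  leading term 1: no divisor's leading term divides it; move -1 to the remainder.
  normal form = -1.
The normal form is nonzero, so p ∉ I. Since p minus its normal form lies in I, I + (p) = I + (r) where r = -1; decide whether this ideal is the whole ring.
Here r = -1 is a nonzero constant, hence a unit: 1 ∈ I + (p), the Gröbner basis of I + (p) is {1}, and the enlarged system has no common solution — adjoining p is inconsistent.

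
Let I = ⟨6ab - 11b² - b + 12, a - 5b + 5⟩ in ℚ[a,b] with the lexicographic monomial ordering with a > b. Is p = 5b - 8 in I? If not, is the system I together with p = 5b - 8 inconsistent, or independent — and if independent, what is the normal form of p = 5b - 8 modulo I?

First compute the reduced Gröbner basis of I by Buchberger's algorithm.
f_1 = 6ab - 11b² - b + 12, LT = ab.
f_2 = a - 5b + 5, LT = a.

S(f_1,f_2): lcm = ab. S = 19/6b² - 31/6b + 2.
  leading term b²: no divisor's leading term divides it; move 19/6b² to the remainder.
  leading term b: no divisor's leading term divides it; move -31/6b to the remainder.
  leading term 1: no divisor's leading term divides it; move 2 to the remainder.
  remainder 19/6b² - 31/6b + 2 ≠ 0; add h_3 = 19/6b² - 31/6b + 2 to the basis.

The other S-polynomials (S(f_1,h_3), S(f_2,h_3)) all reduce to 0 modulo the current basis, so we have a Gröbner basis.
Inter-reduce: drop elements whose leading term is divisible by another's, tail-reduce, and make monic.
Reduced Gröbner basis: {a - 5b + 5, b² - 31/19b + 12/19}.
Label its elements g_1 = a - 5b + 5, g_2 = b² - 31/19b + 12/19.

Reduce p = 5b - 8 modulo G:
  leading term b: no divisor's leading term divides it; move 5b to the remainder.
  leading term 1: no divisor's leading term divides it; move -8 to the remainder.
  normal form = 5b - 8.
The normal form is nonzero, so p ∉ I. Since p minus its normal form lies in I, I + (p) = I + (r) where r = 5b - 8; decide whether this ideal is the whole ring.
Run Buchberger on G together with r (pairs among the g_i already reduce to 0 since G is a Gröbner basis):
g_1 = a - 5b + 5, LT = a.
g_2 = b² - 31/19b + 12/19, LT = b².
r = 5b - 8, LT = b.

S(g_2,r): lcm = b². S = -3/95b + 12/19.
  leading term b: subtract (-3/475)·r from -3/95b + 12/19 → 276/475
  leading term 1: no divisor's leading term divides it; move 276/475 to the remainder.
  remainder 276/475 ≠ 0; add m_4 = 276/475 to the basis.

The other S-polynomials (S(g_1,g_2), S(g_1,r), S(g_1,m_4), S(g_2,m_4), S(r,m_4)) all reduce to 0 modulo the current basis, so we have a Gröbner basis.
Inter-reduce: drop elements whose leading term is divisible by another's, tail-reduce, and make monic.
Reduced Gröbner basis: {1}.
The reduced Gröbner basis of I + (p) is {1}: the ideal is the whole ring, so the enlarged system has no common solution — adjoining p is inconsistent.

Adjoining 5b - 8 makes the ideal the whole ring: the system is inconsistent.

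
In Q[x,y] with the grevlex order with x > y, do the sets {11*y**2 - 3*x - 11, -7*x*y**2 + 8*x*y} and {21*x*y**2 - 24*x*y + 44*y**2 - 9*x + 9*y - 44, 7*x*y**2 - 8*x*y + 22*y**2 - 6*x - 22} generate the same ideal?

No, the ideals differ.

Two ideals are equal iff their reduced Gröbner bases coincide (the reduced basis is unique for a fixed ordering).
Buchberger on the first generating set:
f_1 = 11*y**2 - 3*x - 11, LT = y**2.
f_2 = -7*x*y**2 + 8*x*y, LT = x*y**2.

S(f_1,f_2): lcm = x*y**2. S = -3/11*x**2 + 8/7*x*y - x.
  reduce S modulo (f_1, f_2):
  remainder -3/11*x**2 + 8/7*x*y - x ≠ 0; add g_3 = -3/11*x**2 + 8/7*x*y - x to the basis.

The other S-polynomials (S(f_1,g_3), S(f_2,g_3)) all reduce to 0 modulo the current basis, so we have a Gröbner basis.
Inter-reduce: drop elements whose leading term is divisible by another's, tail-reduce, and make monic.
Reduced Gröbner basis: {x**2 - 88/21*x*y + 11/3*x, y**2 - 3/11*x - 1}.

Buchberger on the second generating set:
h_1 = 21*x*y**2 - 24*x*y + 44*y**2 - 9*x + 9*y - 44, LT = x*y**2.
h_2 = 7*x*y**2 - 8*x*y + 22*y**2 - 6*x - 22, LT = x*y**2.

S(h_1,h_2): lcm = x*y**2. S = -22/21*y**2 + 3/7*x + 3/7*y + 22/21.
  reduce S modulo (h_1, h_2):
  remainder -22/21*y**2 + 3/7*x + 3/7*y + 22/21 ≠ 0; add k_3 = -22/21*y**2 + 3/7*x + 3/7*y + 22/21 to the basis.

S(h_1,k_3): lcm = x*y**2. S = 9/22*x**2 - 113/154*x*y + 44/21*y**2 + 4/7*x + 3/7*y - 44/21.
  reduce S modulo (h_1, h_2, k_3):
  remainder 9/22*x**2 - 113/154*x*y + 10/7*x + 9/7*y ≠ 0; add k_4 = 9/22*x**2 - 113/154*x*y + 10/7*x + 9/7*y to the basis.

The other S-polynomials (S(h_2,k_3), S(h_1,k_4), S(h_2,k_4), S(k_3,k_4)) all reduce to 0 modulo the current basis, so we have a Gröbner basis.
Inter-reduce: drop elements whose leading term is divisible by another's, tail-reduce, and make monic.
Reduced Gröbner basis: {x**2 - 113/63*x*y + 220/63*x + 22/7*y, y**2 - 9/22*x - 9/22*y - 1}.

These differ, so the ideals are not equal.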